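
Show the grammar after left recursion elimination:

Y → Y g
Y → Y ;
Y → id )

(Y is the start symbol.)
Y is directly left-recursive. The standard transformation for
  A → A α₁ | ... | A α_m | β₁ | ... | β_n
is
  A  → β₁ A' | ... | β_n A'
  A' → α₁ A' | ... | α_m A' | ε

Y → id ) becomes Y → id ) Y'
Y → Y g becomes Y' → g Y'
Y → Y ; becomes Y' → ; Y'
Add Y' → ε

Resulting grammar:
Y → id ) Y'
Y' → g Y'
Y' → ; Y'
Y' → ε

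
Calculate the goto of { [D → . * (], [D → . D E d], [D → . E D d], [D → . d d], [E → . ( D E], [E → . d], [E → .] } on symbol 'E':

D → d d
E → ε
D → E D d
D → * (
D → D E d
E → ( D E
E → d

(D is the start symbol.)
{ [D → . * (], [D → . D E d], [D → . E D d], [D → . d d], [D → E . D d], [E → . ( D E], [E → . d], [E → .] }

GOTO(I, 'E') = CLOSURE({ [A → αX.β] : [A → α.Xβ] ∈ I, X = 'E' })

Items with dot before 'E', with the dot advanced:
  [D → . E D d] → [D → E . D d]
Closure of the advanced items:
  [D → E . D d] has the dot before D: add [D → . d d], [D → . E D d], [D → . * (], [D → . D E d]
  [D → . E D d] has the dot before E: add [E → .], [E → . ( D E], [E → . d]

GOTO = { [D → . * (], [D → . D E d], [D → . E D d], [D → . d d], [D → E . D d], [E → . ( D E], [E → . d], [E → .] }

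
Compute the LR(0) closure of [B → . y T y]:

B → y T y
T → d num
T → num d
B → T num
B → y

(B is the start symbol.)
{ [B → . y T y] }

Start with: [B → . y T y]
The dot precedes the terminal y, so nothing is added.

CLOSURE = { [B → . y T y] }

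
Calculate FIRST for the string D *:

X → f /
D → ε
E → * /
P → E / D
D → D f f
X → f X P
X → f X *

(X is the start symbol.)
{ '*', 'f' }

FIRST sets of the non-terminals involved (from the grammar, by fixed-point iteration):
  FIRST(D) = { 'f', ε }

To compute FIRST(D *), process the symbols left to right:
Symbol D is a non-terminal. Add FIRST(D) \ {ε} = { 'f' }
D is nullable (ε ∈ FIRST(D)), continue to the next symbol.
Symbol * is a terminal. Add '*' and stop.
FIRST(D *) = { '*', 'f' }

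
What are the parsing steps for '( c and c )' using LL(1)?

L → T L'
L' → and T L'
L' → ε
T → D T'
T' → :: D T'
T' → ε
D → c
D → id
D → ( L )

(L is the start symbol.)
Stack is shown with the top on the left.

Stack               Input          Action
-----------------------------------------
L $                 ( c and c ) $  output L → T L'
T L' $              ( c and c ) $  output T → D T'
D T' L' $           ( c and c ) $  output D → ( L )
( L ) T' L' $       ( c and c ) $  match '('
L ) T' L' $         c and c ) $    output L → T L'
T L' ) T' L' $      c and c ) $    output T → D T'
D T' L' ) T' L' $   c and c ) $    output D → c
c T' L' ) T' L' $   c and c ) $    match 'c'
T' L' ) T' L' $     and c ) $      output T' → ε
L' ) T' L' $        and c ) $      output L' → and T L'
and T L' ) T' L' $  and c ) $      match 'and'
T L' ) T' L' $      c ) $          output T → D T'
D T' L' ) T' L' $   c ) $          output D → c
c T' L' ) T' L' $   c ) $          match 'c'
T' L' ) T' L' $     ) $            output T' → ε
L' ) T' L' $        ) $            output L' → ε
) T' L' $           ) $            match ')'
T' L' $             $              output T' → ε
L' $                $              output L' → ε
$                   $              accept

The string is accepted.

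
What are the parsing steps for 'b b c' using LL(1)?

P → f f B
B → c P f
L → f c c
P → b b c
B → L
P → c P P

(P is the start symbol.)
LL(1) parsing maintains a stack (initially the start symbol over $) and the input. At each step: if the stack top is a terminal, match it against the current input token; if it is a non-terminal N, replace it with the RHS of M[N, lookahead] (the unique production whose predict set contains the lookahead).

Stack is shown with the top on the left.

Stack    Input    Action
------------------------
P $      b b c $  output P → b b c
b b c $  b b c $  match 'b'
b c $    b c $    match 'b'
c $      c $      match 'c'
$        $        accept

The string is accepted.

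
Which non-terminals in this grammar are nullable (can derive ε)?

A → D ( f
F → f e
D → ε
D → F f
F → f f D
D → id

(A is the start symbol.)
ε-productions: D → ε
So D is immediately nullable.
No further non-terminal can be added: every production for the remaining non-terminals contains a terminal or a non-nullable non-terminal.
Nullable = { 'D' }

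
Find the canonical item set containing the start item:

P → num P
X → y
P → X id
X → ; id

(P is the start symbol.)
First, augment the grammar with P' → P
I₀ = CLOSURE({ [P' → . P] }):
  [P' → . P] has the dot before P: add [P → . num P], [P → . X id]
  [P → . X id] has the dot before X: add [X → . y], [X → . ; id]
No further items can be added.

I₀ = { [P → . X id], [P → . num P], [P' → . P], [X → . ; id], [X → . y] }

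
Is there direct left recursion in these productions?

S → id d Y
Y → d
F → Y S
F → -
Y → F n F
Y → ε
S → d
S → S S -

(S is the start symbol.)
Direct left recursion occurs when N → N α for some non-terminal N (the right-hand side begins with the left-hand side itself).

S → id d Y: starts with id
Y → d: starts with d
F → Y S: starts with Y
F → -: starts with '-'
Y → F n F: starts with F
Y → ε: starts with ε
S → d: starts with d
S → S S -: LEFT RECURSIVE (starts with S)

The grammar has direct left recursion on: S.

Answer: Yes, S is left-recursive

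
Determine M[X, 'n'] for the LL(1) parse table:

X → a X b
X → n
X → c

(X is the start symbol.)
To find M[X, 'n'], we find productions for X where 'n' is in the predict set (PREDICT(N → α) = (FIRST(α) \ {ε}) ∪ (FOLLOW(N) if α ⇒* ε)).

X → a X b: PREDICT = { 'a' }
X → n: PREDICT = { 'n' }
  'n' is in predict set, so this production goes in M[X, 'n']
X → c: PREDICT = { 'c' }

M[X, 'n'] = X → n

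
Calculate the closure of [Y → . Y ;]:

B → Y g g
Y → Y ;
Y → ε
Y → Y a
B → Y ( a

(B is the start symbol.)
{ [Y → . Y ;], [Y → . Y a], [Y → .] }

Start with: [Y → . Y ;]
  [Y → . Y ;] has the dot before Y: add [Y → .], [Y → . Y a]
No further items can be added.

CLOSURE = { [Y → . Y ;], [Y → . Y a], [Y → .] }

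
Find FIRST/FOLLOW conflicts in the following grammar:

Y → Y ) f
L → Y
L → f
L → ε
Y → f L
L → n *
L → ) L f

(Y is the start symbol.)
Yes. L → Y with FOLLOW(L) on { 'f' }; L → f with FOLLOW(L) on { 'f' }; L → ')' L f with FOLLOW(L) on { ')' }

A FIRST/FOLLOW conflict occurs when a non-terminal N has a nullable alternative N → β (β ⇒* ε) and another alternative N → α with FIRST(α) ∩ FOLLOW(N) ≠ ∅: on such a lookahead the parser cannot decide between expanding α and letting N vanish via β.

Nullable non-terminals: L.
FIRST sets used below: FIRST(Y) = { 'f' }

L: nullable alternative(s) L → ε; FOLLOW(L) = { $, ')', 'f' }
  L → Y: FIRST \ {ε} = { 'f' } — overlaps FOLLOW(L) on { 'f' }: CONFLICT
  L → f: FIRST \ {ε} = { 'f' } — overlaps FOLLOW(L) on { 'f' }: CONFLICT
  L → ε: FIRST \ {ε} = { } — this is the only nullable alternative, skip
  L → n *: FIRST \ {ε} = { 'n' } — disjoint from FOLLOW(L)
  L → ) L f: FIRST \ {ε} = { ')' } — overlaps FOLLOW(L) on { ')' }: CONFLICT

Y has no nullable alternative, so no FIRST/FOLLOW check is needed there.

So the grammar has 3 FIRST/FOLLOW conflicts (marked CONFLICT above).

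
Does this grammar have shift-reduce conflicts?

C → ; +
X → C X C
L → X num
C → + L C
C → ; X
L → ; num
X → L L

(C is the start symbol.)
Yes — I4: [C → ; + .] vs [C → . + L C]; I8: [C → ; X .] vs [L → X . num]; I10: [X → L L .] vs [C → . + L C]; I16: [C → + L C .] vs [C → . + L C]

Augment with C' → C and build the canonical LR(0) collection (I0 = CLOSURE({[C' → . C]}), then GOTO on every symbol after a dot until no new states appear). It has 17 states:
  I0: { [C → . + L C], [C → . ; +], [C → . ; X], [C' → . C] }  — shift
  I1: { [C → + . L C], [C → . + L C], [C → . ; +], [C → . ; X], [L → . ; num], [L → . X num], [X → . C X C], [X → . L L] }  — shift
  I2: { [C → . + L C], [C → . ; +], [C → . ; X], [C → ; . +], [C → ; . X], [L → . ; num], [L → . X num], [X → . C X C], [X → . L L] }  — shift
  I3: { [C' → C .] }  — accept
  I4: { [C → + . L C], [C → . + L C], [C → . ; +], [C → . ; X], [C → ; + .], [L → . ; num], [L → . X num], [X → . C X C], [X → . L L] }  — shift, reduce
  I5: { [C → . + L C], [C → . ; +], [C → . ; X], [C → ; . +], [C → ; . X], [L → . ; num], [L → . X num], [L → ; . num], [X → . C X C], [X → . L L] }  — shift
  I6: { [C → . + L C], [C → . ; +], [C → . ; X], [L → . ; num], [L → . X num], [X → . C X C], [X → . L L], [X → C . X C] }  — shift
  I7: { [C → . + L C], [C → . ; +], [C → . ; X], [L → . ; num], [L → . X num], [X → . C X C], [X → . L L], [X → L . L] }  — shift
  I8: { [C → ; X .], [L → X . num] }  — shift, reduce
  I9: { [L → X num .] }  — reduce
  I10: { [C → . + L C], [C → . ; +], [C → . ; X], [L → . ; num], [L → . X num], [X → . C X C], [X → . L L], [X → L . L], [X → L L .] }  — shift, reduce
  I11: { [L → X . num] }  — shift
  I12: { [C → . + L C], [C → . ; +], [C → . ; X], [L → X . num], [X → C X . C] }  — shift
  I13: { [X → C X C .] }  — reduce
  I14: { [L → ; num .] }  — reduce
  I15: { [C → + L . C], [C → . + L C], [C → . ; +], [C → . ; X], [L → . ; num], [L → . X num], [X → . C X C], [X → . L L], [X → L . L] }  — shift
  I16: { [C → + L C .], [C → . + L C], [C → . ; +], [C → . ; X], [L → . ; num], [L → . X num], [X → . C X C], [X → . L L], [X → C . X C] }  — shift, reduce

I4 contains reduce item [C → ; + .] and shift items [C → . + L C], [C → . ; +], [C → . ; X], [L → . ; num] — shift-reduce conflict.
I8 contains reduce item [C → ; X .] and shift item [L → X . num] — shift-reduce conflict.
I10 contains reduce item [X → L L .] and shift items [C → . + L C], [C → . ; +], [C → . ; X], [L → . ; num] — shift-reduce conflict.
I16 contains reduce item [C → + L C .] and shift items [C → . + L C], [C → . ; +], [C → . ; X], [L → . ; num] — shift-reduce conflict.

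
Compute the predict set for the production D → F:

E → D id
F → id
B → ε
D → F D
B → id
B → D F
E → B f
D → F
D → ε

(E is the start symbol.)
PREDICT(D → F) = (FIRST(RHS) \ {ε}) ∪ (FOLLOW(D) if ε ∈ FIRST(RHS), i.e. RHS ⇒* ε)
FIRST(F) = { 'id' }
FIRST(F) = { 'id' }
ε ∉ FIRST(F), so FOLLOW(D) is not added.
PREDICT(D → F) = { 'id' }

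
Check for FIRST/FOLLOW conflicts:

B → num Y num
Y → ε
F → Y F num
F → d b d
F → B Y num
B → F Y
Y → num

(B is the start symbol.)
A FIRST/FOLLOW conflict occurs when a non-terminal N has a nullable alternative N → β (β ⇒* ε) and another alternative N → α with FIRST(α) ∩ FOLLOW(N) ≠ ∅: on such a lookahead the parser cannot decide between expanding α and letting N vanish via β.

Nullable non-terminals: Y.

Y: nullable alternative(s) Y → ε; FOLLOW(Y) = { $, 'd', 'num' }
  Y → ε: FIRST \ {ε} = { } — this is the only nullable alternative, skip
  Y → num: FIRST \ {ε} = { 'num' } — overlaps FOLLOW(Y) on { 'num' }: CONFLICT

B, F have no nullable alternative, so no FIRST/FOLLOW check is needed there.

So the grammar has 1 FIRST/FOLLOW conflict (marked CONFLICT above).

Answer: Yes. Y → num with FOLLOW(Y) on { 'num' }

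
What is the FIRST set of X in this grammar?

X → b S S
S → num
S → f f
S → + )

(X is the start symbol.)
From X → b S S:
  - b is a terminal: add 'b' and stop

Collecting: FIRST(X) = { 'b' }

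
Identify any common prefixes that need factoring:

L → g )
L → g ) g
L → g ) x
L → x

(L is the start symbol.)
Yes, L has productions with common prefix 'g )'

Left-factoring is needed when two productions for the same non-terminal
share a common prefix on the right-hand side.

Productions for L:
  L → g )
  L → g ) g
  L → g ) x
  L → x

Found common prefix 'g )' in productions for L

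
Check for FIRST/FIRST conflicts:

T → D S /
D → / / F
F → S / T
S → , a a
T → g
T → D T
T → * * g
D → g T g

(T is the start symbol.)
Yes. T → D S '/' / T → g on { 'g' }; T → D S '/' / T → D T on { '/', 'g' }; T → g / T → D T on { 'g' }

FIRST sets of the non-terminals at (or reachable through a nullable prefix from) the front of some alternative:
  FIRST(D) = { '/', 'g' }

Productions for T:
  T → D S /: FIRST = { '/', 'g' }
  T → g: FIRST = { 'g' }
  T → D T: FIRST = { '/', 'g' }
  T → * * g: FIRST = { '*' }
Productions for D:
  D → / / F: FIRST = { '/' }
  D → g T g: FIRST = { 'g' }
F, S have only one production, so no FIRST/FIRST conflict is possible there.

Conflict for T: T → D S / and T → g
  Overlap: { 'g' }
Conflict for T: T → D S / and T → D T
  Overlap: { '/', 'g' }
Conflict for T: T → g and T → D T
  Overlap: { 'g' }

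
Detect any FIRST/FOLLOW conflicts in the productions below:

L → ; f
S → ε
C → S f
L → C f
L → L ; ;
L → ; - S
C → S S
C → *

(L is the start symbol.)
A FIRST/FOLLOW conflict occurs when a non-terminal N has a nullable alternative N → β (β ⇒* ε) and another alternative N → α with FIRST(α) ∩ FOLLOW(N) ≠ ∅: on such a lookahead the parser cannot decide between expanding α and letting N vanish via β.

Nullable non-terminals: C, S.
FIRST sets used below: FIRST(S) = { ε }

C: nullable alternative(s) C → S S; FOLLOW(C) = { 'f' }
  C → S f: FIRST \ {ε} = { 'f' } — overlaps FOLLOW(C) on { 'f' }: CONFLICT
  C → S S: FIRST \ {ε} = { } — this is the only nullable alternative, skip
  C → *: FIRST \ {ε} = { '*' } — disjoint from FOLLOW(C)
S has a nullable alternative but only one production, so nothing to check.

L has no nullable alternative, so no FIRST/FOLLOW check is needed there.

So the grammar has 1 FIRST/FOLLOW conflict (marked CONFLICT above).

Answer: Yes. C → S f with FOLLOW(C) on { 'f' }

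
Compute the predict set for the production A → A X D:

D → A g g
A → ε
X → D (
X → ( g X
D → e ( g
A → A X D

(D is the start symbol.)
{ '(', 'e', 'g' }

PREDICT(A → A X D) = (FIRST(RHS) \ {ε}) ∪ (FOLLOW(A) if ε ∈ FIRST(RHS), i.e. RHS ⇒* ε)
FIRST(A) = { '(', 'e', 'g', ε }
FIRST(X) = { '(', 'e', 'g' }
FIRST(A X D) = { '(', 'e', 'g' }
ε ∉ FIRST(A X D), so FOLLOW(A) is not added.
PREDICT(A → A X D) = { '(', 'e', 'g' }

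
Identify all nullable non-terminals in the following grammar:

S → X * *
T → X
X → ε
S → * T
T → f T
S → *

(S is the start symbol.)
ε-productions: X → ε
So X is immediately nullable.
T → X: every symbol on the right is nullable, so T is nullable too.
No further non-terminal can be added: every production for the remaining non-terminals contains a terminal or a non-nullable non-terminal.
Nullable = { 'T', 'X' }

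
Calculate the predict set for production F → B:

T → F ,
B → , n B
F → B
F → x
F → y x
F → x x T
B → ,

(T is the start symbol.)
{ ',' }

PREDICT(F → B) = (FIRST(RHS) \ {ε}) ∪ (FOLLOW(F) if ε ∈ FIRST(RHS), i.e. RHS ⇒* ε)
FIRST(B) = { ',' }
FIRST(B) = { ',' }
ε ∉ FIRST(B), so FOLLOW(F) is not added.
PREDICT(F → B) = { ',' }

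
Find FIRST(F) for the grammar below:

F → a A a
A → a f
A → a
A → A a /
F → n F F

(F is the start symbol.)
{ 'a', 'n' }

From F → a A a:
  - a is a terminal: add 'a' and stop
From F → n F F:
  - n is a terminal: add 'n' and stop

Collecting: FIRST(F) = { 'a', 'n' }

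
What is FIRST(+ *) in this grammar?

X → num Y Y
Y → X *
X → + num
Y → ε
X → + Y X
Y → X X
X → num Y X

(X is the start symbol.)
To compute FIRST(+ *), process the symbols left to right:
Symbol + is a terminal. Add '+' and stop.
FIRST(+ *) = { '+' }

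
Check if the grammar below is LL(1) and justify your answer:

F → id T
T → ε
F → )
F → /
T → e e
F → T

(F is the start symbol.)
Yes, the grammar is LL(1).

A grammar is LL(1) if for each non-terminal N with multiple productions, the predict sets of those productions are pairwise disjoint, where PREDICT(N → α) = (FIRST(α) \ {ε}) ∪ (FOLLOW(N) if α ⇒* ε).

Relevant sets:
  FIRST(T) = { 'e', ε }
  FOLLOW(F) = { $ }
  FOLLOW(T) = { $ }

For F:
  PREDICT(F → id T) = { 'id' }
  PREDICT(F → ')') = { ')' }
  PREDICT(F → '/') = { '/' }
  PREDICT(F → T) = { $, 'e' }
For T:
  PREDICT(T → ε) = { $ }
  PREDICT(T → e e) = { 'e' }

All predict sets are disjoint. The grammar IS LL(1).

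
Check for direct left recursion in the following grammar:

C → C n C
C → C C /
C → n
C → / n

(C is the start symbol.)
Yes, C is left-recursive

Direct left recursion occurs when N → N α for some non-terminal N (the right-hand side begins with the left-hand side itself).

C → C n C: LEFT RECURSIVE (starts with C)
C → C C /: LEFT RECURSIVE (starts with C)
C → n: starts with n
C → / n: starts with '/'

The grammar has direct left recursion on: C.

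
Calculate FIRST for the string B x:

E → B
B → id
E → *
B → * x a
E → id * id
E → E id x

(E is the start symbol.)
FIRST sets of the non-terminals involved (from the grammar, by fixed-point iteration):
  FIRST(B) = { '*', 'id' }

To compute FIRST(B x), process the symbols left to right:
Symbol B is a non-terminal. Add FIRST(B) \ {ε} = { '*', 'id' }
B is not nullable (ε ∉ FIRST(B)), so stop here.
FIRST(B x) = { '*', 'id' }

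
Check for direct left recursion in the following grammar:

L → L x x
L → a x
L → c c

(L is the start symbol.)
Yes, L is left-recursive

Direct left recursion occurs when N → N α for some non-terminal N (the right-hand side begins with the left-hand side itself).

L → L x x: LEFT RECURSIVE (starts with L)
L → a x: starts with a
L → c c: starts with c

The grammar has direct left recursion on: L.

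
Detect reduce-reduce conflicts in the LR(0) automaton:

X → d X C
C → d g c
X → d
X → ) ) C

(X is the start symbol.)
Augment with X' → X and build the canonical LR(0) collection (I0 = CLOSURE({[X' → . X]}), then GOTO on every symbol after a dot until no new states appear). It has 11 states:
  I0: { [X → . ) ) C], [X → . d X C], [X → . d], [X' → . X] }  — shift
  I1: { [X → ) . ) C] }  — shift
  I2: { [X' → X .] }  — accept
  I3: { [X → . ) ) C], [X → . d X C], [X → . d], [X → d . X C], [X → d .] }  — shift, reduce
  I4: { [C → . d g c], [X → d X . C] }  — shift
  I5: { [X → d X C .] }  — reduce
  I6: { [C → d . g c] }  — shift
  I7: { [C → d g . c] }  — shift
  I8: { [C → d g c .] }  — reduce
  I9: { [C → . d g c], [X → ) ) . C] }  — shift
  I10: { [X → ) ) C .] }  — reduce

No state contains more than one complete item.

Answer: No reduce-reduce conflicts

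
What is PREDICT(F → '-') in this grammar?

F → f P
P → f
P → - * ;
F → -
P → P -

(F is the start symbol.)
{ '-' }

PREDICT(F → '-') = (FIRST(RHS) \ {ε}) ∪ (FOLLOW(F) if ε ∈ FIRST(RHS), i.e. RHS ⇒* ε)
FIRST('-') = { '-' }
ε ∉ FIRST('-'), so FOLLOW(F) is not added.
PREDICT(F → '-') = { '-' }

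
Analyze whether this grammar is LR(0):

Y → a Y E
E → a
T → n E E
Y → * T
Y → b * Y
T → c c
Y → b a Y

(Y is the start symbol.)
Yes, the grammar is LR(0)

A grammar is LR(0) if no state in the canonical LR(0) collection has:
  - both a shift item (dot before a terminal) and a complete item (shift-reduce conflict), or
  - two or more complete items (reduce-reduce conflict; the accept item [Y' → Y .] counts as a complete item here).

Augment with Y' → Y and build the canonical LR(0) collection (I0 = CLOSURE({[Y' → . Y]}), then GOTO on every symbol after a dot until no new states appear). It has 18 states:
  I0: { [Y → . * T], [Y → . a Y E], [Y → . b * Y], [Y → . b a Y], [Y' → . Y] }  — shift
  I1: { [T → . c c], [T → . n E E], [Y → * . T] }  — shift
  I2: { [Y' → Y .] }  — accept
  I3: { [Y → . * T], [Y → . a Y E], [Y → . b * Y], [Y → . b a Y], [Y → a . Y E] }  — shift
  I4: { [Y → b . * Y], [Y → b . a Y] }  — shift
  I5: { [Y → . * T], [Y → . a Y E], [Y → . b * Y], [Y → . b a Y], [Y → b * . Y] }  — shift
  I6: { [Y → . * T], [Y → . a Y E], [Y → . b * Y], [Y → . b a Y], [Y → b a . Y] }  — shift
  I7: { [Y → b a Y .] }  — reduce
  I8: { [Y → b * Y .] }  — reduce
  I9: { [E → . a], [Y → a Y . E] }  — shift
  I10: { [Y → a Y E .] }  — reduce
  I11: { [E → a .] }  — reduce
  I12: { [Y → * T .] }  — reduce
  I13: { [T → c . c] }  — shift
  I14: { [E → . a], [T → n . E E] }  — shift
  I15: { [E → . a], [T → n E . E] }  — shift
  I16: { [T → n E E .] }  — reduce
  I17: { [T → c c .] }  — reduce

Every state is either a pure shift/goto state or contains exactly one complete item and nothing to shift — no conflicts. The grammar is LR(0).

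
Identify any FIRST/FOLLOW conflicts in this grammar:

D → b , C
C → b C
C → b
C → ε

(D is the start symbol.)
Nullable non-terminals: C.

C: nullable alternative(s) C → ε; FOLLOW(C) = { $ }
  C → b C: FIRST \ {ε} = { 'b' } — disjoint from FOLLOW(C)
  C → b: FIRST \ {ε} = { 'b' } — disjoint from FOLLOW(C)
  C → ε: FIRST \ {ε} = { } — this is the only nullable alternative, skip

D has no nullable alternative, so no FIRST/FOLLOW check is needed there.

No FIRST/FOLLOW conflicts found.

Answer: No FIRST/FOLLOW conflicts.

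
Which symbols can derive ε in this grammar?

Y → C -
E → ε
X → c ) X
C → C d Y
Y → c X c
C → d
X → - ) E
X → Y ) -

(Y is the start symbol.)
A non-terminal is nullable if it can derive ε (the empty string): either it has an ε-production, or it has a production whose right-hand side consists entirely of nullable non-terminals.

ε-productions: E → ε
So E is immediately nullable.
No further non-terminal can be added: every production for the remaining non-terminals contains a terminal or a non-nullable non-terminal.
Nullable = { 'E' }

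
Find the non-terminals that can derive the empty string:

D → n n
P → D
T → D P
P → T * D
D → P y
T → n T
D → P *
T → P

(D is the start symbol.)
None

There are no ε-productions, so no non-terminal can derive ε.
No non-terminals are nullable.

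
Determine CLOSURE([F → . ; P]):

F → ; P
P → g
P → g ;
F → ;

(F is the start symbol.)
{ [F → . ; P] }

Start with: [F → . ; P]
The dot precedes the terminal ';', so nothing is added.

CLOSURE = { [F → . ; P] }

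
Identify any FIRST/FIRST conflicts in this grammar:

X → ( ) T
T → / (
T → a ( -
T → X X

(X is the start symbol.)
No FIRST/FIRST conflicts.

FIRST sets of the non-terminals at (or reachable through a nullable prefix from) the front of some alternative:
  FIRST(X) = { '(' }

Productions for T:
  T → / (: FIRST = { '/' }
  T → a ( -: FIRST = { 'a' }
  T → X X: FIRST = { '(' }
X has only one production, so no FIRST/FIRST conflict is possible there.

All alternatives of each non-terminal have pairwise disjoint FIRST sets.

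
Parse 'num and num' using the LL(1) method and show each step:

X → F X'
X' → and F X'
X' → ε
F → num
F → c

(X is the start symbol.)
LL(1) parsing maintains a stack (initially the start symbol over $) and the input. At each step: if the stack top is a terminal, match it against the current input token; if it is a non-terminal N, replace it with the RHS of M[N, lookahead] (the unique production whose predict set contains the lookahead).

Stack is shown with the top on the left.

Stack       Input          Action
---------------------------------
X $         num and num $  output X → F X'
F X' $      num and num $  output F → num
num X' $    num and num $  match 'num'
X' $        and num $      output X' → and F X'
and F X' $  and num $      match 'and'
F X' $      num $          output F → num
num X' $    num $          match 'num'
X' $        $              output X' → ε
$           $              accept

The string is accepted.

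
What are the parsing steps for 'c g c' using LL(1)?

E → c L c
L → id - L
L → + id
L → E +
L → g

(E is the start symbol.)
Stack is shown with the top on the left.

Stack    Input    Action
------------------------
E $      c g c $  output E → c L c
c L c $  c g c $  match 'c'
L c $    g c $    output L → g
g c $    g c $    match 'g'
c $      c $      match 'c'
$        $        accept

The string is accepted.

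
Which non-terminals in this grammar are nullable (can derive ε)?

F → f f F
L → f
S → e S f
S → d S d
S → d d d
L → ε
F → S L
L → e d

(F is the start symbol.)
ε-productions: L → ε
So L is immediately nullable.
No further non-terminal can be added: every production for the remaining non-terminals contains a terminal or a non-nullable non-terminal.
Nullable = { 'L' }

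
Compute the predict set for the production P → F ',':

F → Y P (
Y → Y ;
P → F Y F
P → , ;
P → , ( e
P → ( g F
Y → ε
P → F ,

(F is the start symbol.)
PREDICT(P → F ',') = (FIRST(RHS) \ {ε}) ∪ (FOLLOW(P) if ε ∈ FIRST(RHS), i.e. RHS ⇒* ε)
FIRST(F) = { '(', ',', ';' }
FIRST(F ',') = { '(', ',', ';' }
ε ∉ FIRST(F ','), so FOLLOW(P) is not added.
PREDICT(P → F ',') = { '(', ',', ';' }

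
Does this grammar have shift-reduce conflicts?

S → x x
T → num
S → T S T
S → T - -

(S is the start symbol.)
Augment with S' → S and build the canonical LR(0) collection (I0 = CLOSURE({[S' → . S]}), then GOTO on every symbol after a dot until no new states appear). It has 10 states:
  I0: { [S → . T - -], [S → . T S T], [S → . x x], [S' → . S], [T → . num] }  — shift
  I1: { [S' → S .] }  — accept
  I2: { [S → . T - -], [S → . T S T], [S → . x x], [S → T . - -], [S → T . S T], [T → . num] }  — shift
  I3: { [T → num .] }  — reduce
  I4: { [S → x . x] }  — shift
  I5: { [S → x x .] }  — reduce
  I6: { [S → T - . -] }  — shift
  I7: { [S → T S . T], [T → . num] }  — shift
  I8: { [S → T S T .] }  — reduce
  I9: { [S → T - - .] }  — reduce

No state contains both a complete item and a shift item.

Answer: No shift-reduce conflicts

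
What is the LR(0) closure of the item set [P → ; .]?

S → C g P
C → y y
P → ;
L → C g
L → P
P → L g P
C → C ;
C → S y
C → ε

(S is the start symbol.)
To compute CLOSURE, for each item [A → α.Bβ] where B is a non-terminal, add [B → .γ] for all productions B → γ; repeat for the newly added items until nothing changes.

Start with: [P → ; .]
The dot is at the end, so nothing is added.

CLOSURE = { [P → ; .] }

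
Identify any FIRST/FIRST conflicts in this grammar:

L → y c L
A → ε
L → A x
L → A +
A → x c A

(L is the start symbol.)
Yes. L → A x / L → A '+' on { 'x' }

A FIRST/FIRST conflict occurs when two productions N → α and N → β for the same non-terminal have FIRST(α) ∩ FIRST(β) ≠ ∅ (with ε ∈ FIRST of a nullable right-hand side, so two nullable alternatives also conflict).

FIRST sets of the non-terminals at (or reachable through a nullable prefix from) the front of some alternative:
  FIRST(A) = { 'x', ε }

Productions for L:
  L → y c L: FIRST = { 'y' }
  L → A x: FIRST = { 'x' }
  L → A +: FIRST = { '+', 'x' }
Productions for A:
  A → ε: FIRST = { ε }
  A → x c A: FIRST = { 'x' }

Conflict for L: L → A x and L → A +
  Overlap: { 'x' }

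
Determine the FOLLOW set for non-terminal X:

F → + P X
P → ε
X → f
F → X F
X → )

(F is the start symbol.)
In F → + P X: X is at the end, add FOLLOW(F)
In F → X F: X is followed by F, add FIRST(F) \ {ε} = { ')', '+', 'f' }

The FOLLOW sets referred to above (computed the same way, to a fixed point):
  FOLLOW(F) = { $ }

Taking the union: FOLLOW(X) = { $, ')', '+', 'f' }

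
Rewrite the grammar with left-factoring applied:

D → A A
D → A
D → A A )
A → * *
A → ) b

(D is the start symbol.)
D → A D'
D' → A D''
D'' → ε
D'' → )
D' → ε
A → * *
A → ) b

Left-factoring transforms A → αβ₁ | αβ₂ into A → αA' and A' → β₁ | β₂
(α is the longest common prefix among the alternatives). Repeat until
no nonterminal has two alternatives with a common prefix.

Round 1: D has alternatives sharing prefix 'A'. Introduce D': D → A D'
  Add: D' → A
  Add: D' → ε
  Add: D' → A )

Round 2: D' has alternatives sharing prefix 'A'. Introduce D'': D' → A D''
  Add: D'' → ε
  Add: D'' → )

No remaining common prefixes — done.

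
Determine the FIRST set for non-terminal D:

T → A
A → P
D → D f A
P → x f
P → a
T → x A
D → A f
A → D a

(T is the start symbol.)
To compute FIRST(D), examine every production with D on the left-hand side, reading each right-hand side left to right until a non-nullable symbol is reached.

FIRST sets of the other non-terminals involved (by the same procedure, iterated to a fixed point):
  FIRST(A) = { 'a', 'x' }

From D → D f A:
  - D is the symbol being defined: contributes nothing new
    D is not nullable, so stop
From D → A f:
  - A is a non-terminal: add FIRST(A) \ {ε} = { 'a', 'x' }
    A is not nullable, so stop

Collecting: FIRST(D) = { 'a', 'x' }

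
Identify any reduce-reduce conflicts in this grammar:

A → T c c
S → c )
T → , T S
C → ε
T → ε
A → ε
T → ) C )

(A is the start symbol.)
Augment with A' → A and build the canonical LR(0) collection (I0 = CLOSURE({[A' → . A]}), then GOTO on every symbol after a dot until no new states appear). It has 13 states:
  I0: { [A → . T c c], [A → .], [A' → . A], [T → . ) C )], [T → . , T S], [T → .] }  — shift, 2 reduces
  I1: { [C → .], [T → ) . C )] }  — reduce
  I2: { [T → , . T S], [T → . ) C )], [T → . , T S], [T → .] }  — shift, reduce
  I3: { [A' → A .] }  — accept
  I4: { [A → T . c c] }  — shift
  I5: { [A → T c . c] }  — shift
  I6: { [A → T c c .] }  — reduce
  I7: { [S → . c )], [T → , T . S] }  — shift
  I8: { [T → , T S .] }  — reduce
  I9: { [S → c . )] }  — shift
  I10: { [S → c ) .] }  — reduce
  I11: { [T → ) C . )] }  — shift
  I12: { [T → ) C ) .] }  — reduce

I0 contains complete items [A → .], [T → .] — reduce-reduce conflict.

Answer: Yes — I0: [A → .] vs [T → .]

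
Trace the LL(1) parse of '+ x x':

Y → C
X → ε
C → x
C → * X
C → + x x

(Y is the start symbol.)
LL(1) parsing maintains a stack (initially the start symbol over $) and the input. At each step: if the stack top is a terminal, match it against the current input token; if it is a non-terminal N, replace it with the RHS of M[N, lookahead] (the unique production whose predict set contains the lookahead).

Stack is shown with the top on the left.

Stack    Input    Action
------------------------
Y $      + x x $  output Y → C
C $      + x x $  output C → + x x
+ x x $  + x x $  match '+'
x x $    x x $    match 'x'
x $      x $      match 'x'
$        $        accept

The string is accepted.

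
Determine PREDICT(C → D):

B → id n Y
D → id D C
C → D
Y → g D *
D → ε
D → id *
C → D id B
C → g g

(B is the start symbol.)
{ '*', 'g', 'id' }

PREDICT(C → D) = (FIRST(RHS) \ {ε}) ∪ (FOLLOW(C) if ε ∈ FIRST(RHS), i.e. RHS ⇒* ε)
FIRST(D) = { 'id', ε }
FIRST(D) = { 'id', ε }
ε ∈ FIRST(D) (the right-hand side is nullable), so add FOLLOW(C) = { '*', 'g', 'id' }
PREDICT(C → D) = { '*', 'g', 'id' }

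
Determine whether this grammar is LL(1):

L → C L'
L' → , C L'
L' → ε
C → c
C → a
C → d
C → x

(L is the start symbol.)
Yes, the grammar is LL(1).

Relevant sets:
  FOLLOW(L') = { $ }

For L':
  PREDICT(L' → ',' C L') = { ',' }
  PREDICT(L' → ε) = { $ }
For C:
  PREDICT(C → c) = { 'c' }
  PREDICT(C → a) = { 'a' }
  PREDICT(C → d) = { 'd' }
  PREDICT(C → x) = { 'x' }
L has a single production, so nothing to check there.

All predict sets are disjoint. The grammar IS LL(1).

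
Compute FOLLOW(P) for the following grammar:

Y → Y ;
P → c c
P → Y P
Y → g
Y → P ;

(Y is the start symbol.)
{ ';' }

To compute FOLLOW(P), find every occurrence of P on a right-hand side N → α P β: add FIRST(β) \ {ε}, and if β is empty or nullable also add FOLLOW(N). Iterate to a fixed point.

In P → Y P: P is at the end; this adds FOLLOW(P) to itself — nothing new
In Y → P ;: P is followed by ';', add FIRST(';') \ {ε} = { ';' }

Taking the union: FOLLOW(P) = { ';' }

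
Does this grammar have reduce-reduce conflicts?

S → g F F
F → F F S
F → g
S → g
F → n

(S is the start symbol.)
Yes — I9: [F → g .] vs [S → g .]

Augment with S' → S and build the canonical LR(0) collection (I0 = CLOSURE({[S' → . S]}), then GOTO on every symbol after a dot until no new states appear). It has 10 states:
  I0: { [S → . g F F], [S → . g], [S' → . S] }  — shift
  I1: { [S' → S .] }  — accept
  I2: { [F → . F F S], [F → . g], [F → . n], [S → g . F F], [S → g .] }  — shift, reduce
  I3: { [F → . F F S], [F → . g], [F → . n], [F → F . F S], [S → g F . F] }  — shift
  I4: { [F → g .] }  — reduce
  I5: { [F → n .] }  — reduce
  I6: { [F → . F F S], [F → . g], [F → . n], [F → F . F S], [F → F F . S], [S → . g F F], [S → . g], [S → g F F .] }  — shift, reduce
  I7: { [F → . F F S], [F → . g], [F → . n], [F → F . F S], [F → F F . S], [S → . g F F], [S → . g] }  — shift
  I8: { [F → F F S .] }  — reduce
  I9: { [F → . F F S], [F → . g], [F → . n], [F → g .], [S → g . F F], [S → g .] }  — shift, 2 reduces

I9 contains complete items [F → g .], [S → g .] — reduce-reduce conflict.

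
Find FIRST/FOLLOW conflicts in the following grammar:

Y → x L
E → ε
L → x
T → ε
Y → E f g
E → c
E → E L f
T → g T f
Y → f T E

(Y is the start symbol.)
Yes. E → E L f with FOLLOW(E) on { 'x' }

A FIRST/FOLLOW conflict occurs when a non-terminal N has a nullable alternative N → β (β ⇒* ε) and another alternative N → α with FIRST(α) ∩ FOLLOW(N) ≠ ∅: on such a lookahead the parser cannot decide between expanding α and letting N vanish via β.

Nullable non-terminals: E, T.
FIRST sets used below: FIRST(E) = { 'c', 'x', ε }, FIRST(L) = { 'x' }

E: nullable alternative(s) E → ε; FOLLOW(E) = { $, 'f', 'x' }
  E → ε: FIRST \ {ε} = { } — this is the only nullable alternative, skip
  E → c: FIRST \ {ε} = { 'c' } — disjoint from FOLLOW(E)
  E → E L f: FIRST \ {ε} = { 'c', 'x' } — overlaps FOLLOW(E) on { 'x' }: CONFLICT

T: nullable alternative(s) T → ε; FOLLOW(T) = { $, 'c', 'f', 'x' }
  T → ε: FIRST \ {ε} = { } — this is the only nullable alternative, skip
  T → g T f: FIRST \ {ε} = { 'g' } — disjoint from FOLLOW(T)

L, Y have no nullable alternative, so no FIRST/FOLLOW check is needed there.

So the grammar has 1 FIRST/FOLLOW conflict (marked CONFLICT above).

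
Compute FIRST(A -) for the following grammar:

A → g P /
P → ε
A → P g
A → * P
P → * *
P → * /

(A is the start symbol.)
FIRST sets of the non-terminals involved (from the grammar, by fixed-point iteration):
  FIRST(A) = { '*', 'g' }

To compute FIRST(A -), process the symbols left to right:
Symbol A is a non-terminal. Add FIRST(A) \ {ε} = { '*', 'g' }
A is not nullable (ε ∉ FIRST(A)), so stop here.
FIRST(A -) = { '*', 'g' }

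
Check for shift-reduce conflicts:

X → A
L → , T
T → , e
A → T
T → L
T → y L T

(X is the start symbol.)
No shift-reduce conflicts

Augment with X' → X and build the canonical LR(0) collection (I0 = CLOSURE({[X' → . X]}), then GOTO on every symbol after a dot until no new states appear). It has 12 states:
  I0: { [A → . T], [L → . , T], [T → . , e], [T → . L], [T → . y L T], [X → . A], [X' → . X] }  — shift
  I1: { [L → , . T], [L → . , T], [T → , . e], [T → . , e], [T → . L], [T → . y L T] }  — shift
  I2: { [X → A .] }  — reduce
  I3: { [T → L .] }  — reduce
  I4: { [A → T .] }  — reduce
  I5: { [X' → X .] }  — accept
  I6: { [L → . , T], [T → y . L T] }  — shift
  I7: { [L → , . T], [L → . , T], [T → . , e], [T → . L], [T → . y L T] }  — shift
  I8: { [L → . , T], [T → . , e], [T → . L], [T → . y L T], [T → y L . T] }  — shift
  I9: { [T → y L T .] }  — reduce
  I10: { [L → , T .] }  — reduce
  I11: { [T → , e .] }  — reduce

No state contains both a complete item and a shift item.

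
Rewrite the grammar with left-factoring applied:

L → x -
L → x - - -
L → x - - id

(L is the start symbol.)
L → x - L'
L' → ε
L' → - L''
L'' → -
L'' → id

Left-factoring transforms A → αβ₁ | αβ₂ into A → αA' and A' → β₁ | β₂
(α is the longest common prefix among the alternatives). Repeat until
no nonterminal has two alternatives with a common prefix.

Round 1: L has alternatives sharing prefix 'x -'. Introduce L': L → x - L'
  Add: L' → ε
  Add: L' → - -
  Add: L' → - id

Round 2: L' has alternatives sharing prefix '-'. Introduce L'': L' → - L''
  Add: L'' → -
  Add: L'' → id

No remaining common prefixes — done.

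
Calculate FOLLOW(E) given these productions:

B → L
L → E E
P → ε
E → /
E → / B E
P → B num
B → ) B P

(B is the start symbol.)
To compute FOLLOW(E), find every occurrence of E on a right-hand side N → α E β: add FIRST(β) \ {ε}, and if β is empty or nullable also add FOLLOW(N). Iterate to a fixed point.

In L → E E: E is followed by E, add FIRST(E) \ {ε} = { '/' }
In L → E E: E is at the end, add FOLLOW(L)
In E → / B E: E is at the end; this adds FOLLOW(E) to itself — nothing new

The FOLLOW sets referred to above (computed the same way, to a fixed point):
  FOLLOW(L) = { $, ')', '/', 'num' }

Taking the union: FOLLOW(E) = { $, ')', '/', 'num' }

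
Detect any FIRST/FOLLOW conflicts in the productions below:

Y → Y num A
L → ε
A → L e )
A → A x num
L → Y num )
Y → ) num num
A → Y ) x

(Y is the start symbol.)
No FIRST/FOLLOW conflicts.

Nullable non-terminals: L.
FIRST sets used below: FIRST(Y) = { ')' }

L: nullable alternative(s) L → ε; FOLLOW(L) = { 'e' }
  L → ε: FIRST \ {ε} = { } — this is the only nullable alternative, skip
  L → Y num ): FIRST \ {ε} = { ')' } — disjoint from FOLLOW(L)

A, Y have no nullable alternative, so no FIRST/FOLLOW check is needed there.

No FIRST/FOLLOW conflicts found.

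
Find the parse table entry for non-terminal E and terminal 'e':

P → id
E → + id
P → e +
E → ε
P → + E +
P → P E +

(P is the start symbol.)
Empty (error entry)

To find M[E, 'e'], we find productions for E where 'e' is in the predict set (PREDICT(N → α) = (FIRST(α) \ {ε}) ∪ (FOLLOW(N) if α ⇒* ε)).

Relevant sets:
  FOLLOW(E) = { '+' }

E → + id: PREDICT = { '+' }
E → ε: PREDICT = { '+' }

M[E, 'e'] is empty (no production applies)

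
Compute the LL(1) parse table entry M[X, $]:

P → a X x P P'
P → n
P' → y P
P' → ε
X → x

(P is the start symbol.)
Empty (error entry)

To find M[X, $], we find productions for X where $ is in the predict set (PREDICT(N → α) = (FIRST(α) \ {ε}) ∪ (FOLLOW(N) if α ⇒* ε)).

X → x: PREDICT = { 'x' }

M[X, $] is empty (no production applies)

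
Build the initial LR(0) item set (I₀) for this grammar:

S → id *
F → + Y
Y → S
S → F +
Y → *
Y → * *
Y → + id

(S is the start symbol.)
First, augment the grammar with S' → S
I₀ = CLOSURE({ [S' → . S] }):
  [S' → . S] has the dot before S: add [S → . id *], [S → . F +]
  [S → . F +] has the dot before F: add [F → . + Y]
No further items can be added.

I₀ = { [F → . + Y], [S → . F +], [S → . id *], [S' → . S] }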